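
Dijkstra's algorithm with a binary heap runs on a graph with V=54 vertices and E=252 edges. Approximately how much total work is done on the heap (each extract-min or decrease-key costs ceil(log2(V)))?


Dijkstra with a binary heap: each vertex is extracted once, each edge may relax once.
Each heap operation costs O(log V).
V + E = 54 + 252 = 306
ceil(log2(54)) = 6 (since 2^5 = 32 < 54 <= 64 = 2^6)
Total heap work = (V+E) * ceil(log2(V)) = 306 * 6 = 1836


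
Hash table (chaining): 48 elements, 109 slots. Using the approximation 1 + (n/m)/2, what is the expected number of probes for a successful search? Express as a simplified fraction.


Computing expected probes:
alpha = 48/109
= 1 + alpha/2
= 1 + 48/(2*109)
= (2*109 + 48) / (2*109)
= 266/218 = 133/109


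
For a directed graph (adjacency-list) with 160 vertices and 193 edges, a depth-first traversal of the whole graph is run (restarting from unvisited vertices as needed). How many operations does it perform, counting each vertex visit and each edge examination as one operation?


A full DFS traversal visits each vertex once and examines each edge once.
V = 160
E = 193
Sum = 160 + 193 = 353


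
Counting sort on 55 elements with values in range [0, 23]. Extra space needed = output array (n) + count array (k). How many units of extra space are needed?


Output array size: 55 (to store sorted result)
Count array size: 24 (one slot per possible value, range 0 to 23)
Total extra space = 55 + 24 = 79


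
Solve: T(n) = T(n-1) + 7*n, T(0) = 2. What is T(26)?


Expanding the recurrence:
T(26) = T(25) + 7*26
       = T(24) + 7*25 + 7*26
       ...
       = T(0) + 7*(1 + 2 + ... + 26)
       = 2 + 7 * 26*27/2
       = 2 + 7 * 351
       = 2 + 2457 = 2459


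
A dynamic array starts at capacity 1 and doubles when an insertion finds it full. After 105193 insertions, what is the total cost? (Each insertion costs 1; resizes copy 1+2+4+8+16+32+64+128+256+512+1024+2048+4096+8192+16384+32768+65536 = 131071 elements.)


Insertion cost: 105193 (one per element)
Resizes occur just before inserting elements 2, 3, 5, 9, ...
Elements copied at each resize: 1 + 2 + 4 + 8 + 16 + 32 + 64 + 128 + 256 + 512 + 1024 + 2048 + 4096 + 8192 + 16384 + 32768 + 65536
Sum of copies = 131071 (geometric series: 2^k - 1)
Total = 105193 + 131071 = 236264


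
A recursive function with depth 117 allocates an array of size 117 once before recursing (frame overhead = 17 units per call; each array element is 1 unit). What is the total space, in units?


Array allocation: 117 units (allocated once)
Stack frames: 117 deep * 17 per frame = 1989 units
Total = 117 + 1989 = 2106


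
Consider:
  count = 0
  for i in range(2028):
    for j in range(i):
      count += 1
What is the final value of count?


For each i, the inner loop runs i times:
  i=0: inner runs 0 times
  i=1: inner runs 1 time
  i=2: inner runs 2 times
  i=3: inner runs 3 times
  i=4: inner runs 4 times
  i=5: inner runs 5 times
  i=6: inner runs 6 times
  i=7: inner runs 7 times
  ...
Total = 0 + 1 + 2 + ... + 2027 = 2028*(2028-1)/2 = 2055378


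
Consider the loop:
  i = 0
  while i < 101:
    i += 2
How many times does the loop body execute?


Starting at i = 0, each iteration adds 2.
Iterations until i >= 101:
  Iteration 1: i = 0 -> i = 2
  Iteration 2: i = 2 -> i = 4
  Iteration 3: i = 4 -> i = 6
  Iteration 4: i = 6 -> i = 8
  Iteration 5: i = 8 -> i = 10
  Iteration 6: i = 10 -> i = 12
  Iteration 7: i = 12 -> i = 14
  Iteration 8: i = 14 -> i = 16
  ... continuing ...
Total iterations = ceil(101/2) = 51


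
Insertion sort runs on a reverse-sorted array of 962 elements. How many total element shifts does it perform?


Sum of shifts = 1 + 2 + 3 + ... + 961
= 962 * 961 / 2
= 924482 / 2
= 462241


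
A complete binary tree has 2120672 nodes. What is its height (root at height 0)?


In a complete binary tree, level k holds nodes 2^k .. 2^(k+1)-1 (1-indexed).
Height = floor(log2(n)) = floor(log2(2120672)) = 21
Check: 2^21 = 2097152 <= 2120672 < 4194304 = 2^22


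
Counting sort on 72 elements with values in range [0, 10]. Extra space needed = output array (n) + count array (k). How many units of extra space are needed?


Output array size: 72 (to store sorted result)
Count array size: 11 (one slot per possible value, range 0 to 10)
Total extra space = 72 + 11 = 83


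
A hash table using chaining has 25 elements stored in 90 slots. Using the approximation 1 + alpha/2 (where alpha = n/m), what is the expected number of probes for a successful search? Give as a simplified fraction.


Load factor alpha = n/m = 25/90
Expected probes = 1 + alpha/2 = 1 + 25/(2*90)
= 1 + 25/180
= 180/180 + 25/180
= 205/180
Simplify: 41/36


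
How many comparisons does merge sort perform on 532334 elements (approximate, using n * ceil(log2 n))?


Recursion depth: ceil(log2(532334)) = 20
Each recursion level merges n = 532334 elements
Total = 532334 * 20 = 10646680


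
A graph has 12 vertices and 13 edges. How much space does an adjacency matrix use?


Adjacency matrix: V x V grid of entries
Space = V^2 = 12^2 = 12 * 12 = 144


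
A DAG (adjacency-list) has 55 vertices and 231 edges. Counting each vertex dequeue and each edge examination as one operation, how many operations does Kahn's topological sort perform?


V = 55 (vertex processing)
E = 231 (edge processing)
V + E = 55 + 231 = 286


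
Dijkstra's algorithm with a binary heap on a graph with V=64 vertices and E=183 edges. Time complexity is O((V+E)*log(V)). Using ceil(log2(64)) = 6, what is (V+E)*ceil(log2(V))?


Dijkstra with a binary heap: each vertex is extracted once, each edge may relax once.
Each heap operation costs O(log V).
V + E = 64 + 183 = 247
ceil(log2(64)) = 6 (since 2^5 = 32 < 64 <= 64 = 2^6)
Total heap work = (V+E) * ceil(log2(V)) = 247 * 6 = 1482


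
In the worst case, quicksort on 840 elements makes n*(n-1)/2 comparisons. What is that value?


Sum of comparisons per partition:
839 + 838 + ... + 1 + 0
= 840 * (840 - 1) / 2
= 840 * 839 / 2
= 352380


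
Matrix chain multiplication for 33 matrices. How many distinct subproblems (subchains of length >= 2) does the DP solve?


Subproblems are indexed by (i, j) where i < j.
Number of such pairs = n*(n-1)/2
= 33 * 32 / 2
= 528


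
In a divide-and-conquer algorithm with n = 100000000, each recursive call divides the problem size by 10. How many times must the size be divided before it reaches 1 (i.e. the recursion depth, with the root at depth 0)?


Number of divisions = log_10(100000000)
Sizes: 100000000 -> 10000000 -> 1000000 -> 100000 -> 10000 -> 1000 -> 100 -> 10 -> 1 (8 divisions)
Recursion depth = 8


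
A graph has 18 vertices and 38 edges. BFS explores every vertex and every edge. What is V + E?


A full BFS traversal dequeues each vertex once and examines each edge once.
Vertex visits: 18
Edge visits: 38
V + E = 18 + 38 = 56


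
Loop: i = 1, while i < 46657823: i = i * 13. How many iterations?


i multiplies by 13 each step:
i = 1 -> 13 -> 169 -> 2197 -> 28561 -> 371293 -> 4826809 -> 62748517 (stop)
Iterations = ceil(log_13(46657823)) = 7


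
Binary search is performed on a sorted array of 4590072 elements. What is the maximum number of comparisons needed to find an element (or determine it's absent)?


Binary search halves the search space each comparison:
  Step 1: search space = 4590072 -> 2295036
  Step 2: search space = 2295036 -> 1147518
  Step 3: search space = 1147518 -> 573759
  Step 4: search space = 573759 -> 286879
  Step 5: search space = 286879 -> 143439
  Step 6: search space = 143439 -> 71719
  Step 7: search space = 71719 -> 35859
  Step 8: search space = 35859 -> 17929
  Step 9: search space = 17929 -> 8964
  Step 10: search space = 8964 -> 4482
  Step 11: search space = 4482 -> 2241
  Step 12: search space = 2241 -> 1120
  Step 13: search space = 1120 -> 560
  Step 14: search space = 560 -> 280
  Step 15: search space = 280 -> 140
  Step 16: search space = 140 -> 70
  Step 17: search space = 70 -> 35
  Step 18: search space = 35 -> 17
  Step 19: search space = 17 -> 8
  Step 20: search space = 8 -> 4
  Step 21: search space = 4 -> 2
  Step 22: search space = 2 -> 1
  Step 23: search space = 1 (final check)
Maximum comparisons = floor(log2(4590072)) + 1 = 22 + 1 = 23


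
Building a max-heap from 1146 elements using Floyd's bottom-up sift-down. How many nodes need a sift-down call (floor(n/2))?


In a heap of 1146 elements (0-indexed array):
  Last element index: 1145
  Parent of last element: floor((1145 - 1) / 2) = 572
  Internal nodes: indices 0 to 572
  Count = floor(1146/2) = 573


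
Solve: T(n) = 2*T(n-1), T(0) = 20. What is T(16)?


Unrolling:
T(16) = 2*T(15) = 2^2*T(14) = ... = 2^16*T(0)
= 2^16 * 20
= 65536 * 20 = 1310720


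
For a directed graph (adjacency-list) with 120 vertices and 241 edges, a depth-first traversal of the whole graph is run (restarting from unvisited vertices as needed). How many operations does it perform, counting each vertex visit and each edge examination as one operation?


A full DFS traversal visits each vertex once and examines each edge once.
V = 120
E = 241
Sum = 120 + 241 = 361


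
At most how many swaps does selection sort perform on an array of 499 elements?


Each of the 498 passes places one element in its final position.
Pass 1: swap minimum into position 0
Pass 2: swap minimum of remaining into position 1
...
Pass 498: last two elements, one swap
Maximum swaps = 499 - 1 = 498


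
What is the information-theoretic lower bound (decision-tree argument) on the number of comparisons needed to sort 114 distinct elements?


A binary decision tree of height h has at most 2^h leaves and needs at least n! of them, so h >= ceil(log2(n!)).
114! is far too large to multiply out, so use Stirling's series:
  ln(n!) ~ n ln n - n + (1/2) ln(2 pi n) + 1/(12n)  (error below 1/(360 n^3), negligible here)
  ln(114) = 4.7361984
  n ln n = 114 * 4.7361984 = 539.9266
  (1/2) ln(2 pi * 114) = (1/2) ln(716.2831) = 3.2870
  1/(12*114) = 0.0007
  ln(114!) ~ 539.9266 - 114 + 3.2870 + 0.0007 = 429.2143
Convert to base 2: log2(114!) = 429.2143 / ln 2 = 429.2143 / 0.69314718 = 619.2253
ceil(619.2253) = 620


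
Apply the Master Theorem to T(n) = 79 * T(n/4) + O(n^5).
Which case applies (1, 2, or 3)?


The Master Theorem: T(n) = a*T(n/b) + O(n^c)
  a = 79, b = 4, c = 5
log_b(a) = log_4(79) ~ 3.152
Compare b^c with a: 4^5 = 1024 > 79, so c > log_b(a).
Since c > log_b(a), Case 3 applies.
T(n) = O(n^5)
Master Theorem case = 3


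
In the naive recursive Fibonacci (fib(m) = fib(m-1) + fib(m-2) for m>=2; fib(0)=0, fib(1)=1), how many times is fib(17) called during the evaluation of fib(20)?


Let N(m) = number of times fib(m) is called while evaluating fib(20).
N(20) = 1 (the initial call).
N(19) = 1 (only fib(20) calls it).
For 1 <= m <= 18: fib(m) is called by fib(m+1) and fib(m+2), so
  N(m) = N(m+1) + N(m+2).
fib(0) is called only by fib(2), so N(0) = N(2).
Walk down from m=20:
  N(20)=1, N(19)=1, N(18)=2, N(17)=3
N(17) = 3


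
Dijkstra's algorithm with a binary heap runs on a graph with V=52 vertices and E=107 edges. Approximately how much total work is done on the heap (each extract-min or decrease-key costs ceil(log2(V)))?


Dijkstra with a binary heap: each vertex is extracted once, each edge may relax once.
Each heap operation costs O(log V).
V + E = 52 + 107 = 159
ceil(log2(52)) = 6 (since 2^5 = 32 < 52 <= 64 = 2^6)
Total heap work = (V+E) * ceil(log2(V)) = 159 * 6 = 954


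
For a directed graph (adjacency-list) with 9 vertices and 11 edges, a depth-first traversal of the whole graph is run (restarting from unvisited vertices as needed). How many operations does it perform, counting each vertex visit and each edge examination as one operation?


A full DFS traversal visits each vertex once and examines each edge once.
V = 9
E = 11
Sum = 9 + 11 = 20


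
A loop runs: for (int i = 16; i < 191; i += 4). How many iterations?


Loop starts at i = 16, increments by 4, stops when i >= 191.
Number of iterations = ceil((191 - 16) / 4)
= ceil(175 / 4)
= 44


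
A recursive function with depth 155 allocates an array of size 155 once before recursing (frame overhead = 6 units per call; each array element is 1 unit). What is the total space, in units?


Array allocation: 155 units (allocated once)
Stack frames: 155 deep * 6 per frame = 930 units
Total = 155 + 930 = 1085


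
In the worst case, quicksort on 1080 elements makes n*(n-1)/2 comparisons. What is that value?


Sum of comparisons per partition:
1079 + 1078 + ... + 1 + 0
= 1080 * (1080 - 1) / 2
= 1080 * 1079 / 2
= 582660


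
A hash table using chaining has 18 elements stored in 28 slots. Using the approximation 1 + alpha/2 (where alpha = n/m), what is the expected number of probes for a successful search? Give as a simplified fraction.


Load factor alpha = n/m = 18/28
Expected probes = 1 + alpha/2 = 1 + 18/(2*28)
= 1 + 18/56
= 56/56 + 18/56
= 74/56
Simplify: 37/28


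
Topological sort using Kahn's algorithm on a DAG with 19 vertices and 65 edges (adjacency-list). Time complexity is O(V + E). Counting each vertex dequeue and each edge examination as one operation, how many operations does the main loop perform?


Kahn's algorithm:
  1. Compute in-degrees: O(V + E)
  2. Process queue: each vertex dequeued once (O(V))
     each edge examined once (O(E))
Total = V + E = 19 + 65 = 84


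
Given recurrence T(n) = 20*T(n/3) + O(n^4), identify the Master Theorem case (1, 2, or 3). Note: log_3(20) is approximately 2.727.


Master Theorem parameters: a=20, b=3, c=4
log_b(a) = 2.727
Compare b^c with a: 3^4 = 81 > 20, so c > log_b(a).
Comparing c=4 vs log_b(a)=2.727:
4 > 2.727 => Case 3
Result: T(n) = O(n^4)
Master Theorem case = 3


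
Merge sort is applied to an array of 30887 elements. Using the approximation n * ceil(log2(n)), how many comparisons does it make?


Merge sort divides the array into halves recursively.
Number of levels = ceil(log2(30887)) = 15
At each level, approximately n = 30887 comparisons are needed for merging.
Total comparisons ~ n * ceil(log2(n)) = 30887 * 15 = 463305


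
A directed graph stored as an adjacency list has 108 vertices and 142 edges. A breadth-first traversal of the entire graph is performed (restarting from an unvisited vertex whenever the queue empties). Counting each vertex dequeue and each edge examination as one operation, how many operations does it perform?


A full BFS traversal dequeues each vertex once and examines each edge once.
Vertex visits: 108
Edge visits: 142
V + E = 108 + 142 = 250


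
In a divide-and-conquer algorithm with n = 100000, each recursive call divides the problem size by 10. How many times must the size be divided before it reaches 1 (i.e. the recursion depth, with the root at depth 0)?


Number of divisions = log_10(100000)
Sizes: 100000 -> 10000 -> 1000 -> 100 -> 10 -> 1 (5 divisions)
Recursion depth = 5


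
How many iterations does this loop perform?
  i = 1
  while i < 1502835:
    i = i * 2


The loop variable doubles each iteration:
i = 1 -> 2 -> 4 -> 8 -> 16 -> 32 -> 64 -> 128 -> 256 -> 512 -> 1024 -> 2048 -> 4096 -> 8192 -> 16384 -> 32768 -> 65536 -> 131072 -> 262144 -> 524288 -> 1048576 -> 2097152 (stop, 2097152 >= 1502835)
Number of doublings = ceil(log2(1502835)) = 21


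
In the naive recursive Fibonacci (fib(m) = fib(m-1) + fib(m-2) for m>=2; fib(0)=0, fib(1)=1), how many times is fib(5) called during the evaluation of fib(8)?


Let N(m) = number of times fib(m) is called while evaluating fib(8).
N(8) = 1 (the initial call).
N(7) = 1 (only fib(8) calls it).
For 1 <= m <= 6: fib(m) is called by fib(m+1) and fib(m+2), so
  N(m) = N(m+1) + N(m+2).
fib(0) is called only by fib(2), so N(0) = N(2).
Walk down from m=8:
  N(8)=1, N(7)=1, N(6)=2, N(5)=3
N(5) = 3


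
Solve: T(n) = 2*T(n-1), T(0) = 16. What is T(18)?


Unrolling:
T(18) = 2*T(17) = 2^2*T(16) = ... = 2^18*T(0)
= 2^18 * 16
= 262144 * 16 = 4194304


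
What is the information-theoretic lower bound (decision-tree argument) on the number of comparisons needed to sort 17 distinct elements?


A binary decision tree of height h has at most 2^h leaves and needs at least n! of them, so h >= ceil(log2(n!)).
Compute 17! as a running product:
  x2 = 2, x3 = 6, x4 = 24, x5 = 120
  x6 = 720, x7 = 5040, x8 = 40320, x9 = 362880
  x10 = 3628800, x11 = 39916800, x12 = 479001600, x13 = 6227020800
  x14 = 87178291200, x15 = 1307674368000, x16 = 20922789888000, x17 = 355687428096000
17! = 355687428096000
Bracket between powers of 2:
  2^48 = 281474976710656 < 355687428096000 <= 562949953421312 = 2^49
So ceil(log2(17!)) = 49


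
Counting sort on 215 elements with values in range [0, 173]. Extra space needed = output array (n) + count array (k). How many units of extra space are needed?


Output array size: 215 (to store sorted result)
Count array size: 174 (one slot per possible value, range 0 to 173)
Total extra space = 215 + 174 = 389


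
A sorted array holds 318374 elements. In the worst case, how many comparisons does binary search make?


Halving sequence: 318374 -> 159187 -> 79593 -> 39796 -> 19898 -> 9949 -> 4974 -> 2487 -> 1243 -> 621 -> 310 -> 155 -> 77 -> 38 -> 19 -> 9 -> 4 -> 2 -> 1
Number of halvings = 18
Max comparisons = 18 + 1 = 19


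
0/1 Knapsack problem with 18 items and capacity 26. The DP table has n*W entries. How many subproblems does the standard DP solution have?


The DP table is indexed by (item, capacity).
Rows: 18 items
Columns: 26 capacity values (1 to W)
Total subproblems = 18 * 26 = 468


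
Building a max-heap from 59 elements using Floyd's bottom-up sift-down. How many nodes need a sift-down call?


In a heap of 59 elements (0-indexed array):
  Last element index: 58
  Parent of last element: floor((58 - 1) / 2) = 28
  Internal nodes: indices 0 to 28
  Count = floor(59/2) = 29


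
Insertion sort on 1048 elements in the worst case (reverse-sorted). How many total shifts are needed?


In the worst case (reverse-sorted), each element shifts past all previous:
  Element 1: 1 shifts
  Element 2: 2 shifts
  Element 3: 3 shifts
  Element 4: 4 shifts
  Element 5: 5 shifts
  ...
  Element 1047: 1047 shifts
Total = 1 + 2 + ... + 1047
= 1048*(1048-1)/2 = 548628


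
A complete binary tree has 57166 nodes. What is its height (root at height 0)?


In a complete binary tree, level k holds nodes 2^k .. 2^(k+1)-1 (1-indexed).
Height = floor(log2(n)) = floor(log2(57166)) = 15
Check: 2^15 = 32768 <= 57166 < 65536 = 2^16


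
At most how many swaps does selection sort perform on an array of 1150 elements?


Each of the 1149 passes places one element in its final position.
Pass 1: swap minimum into position 0
Pass 2: swap minimum of remaining into position 1
...
Pass 1149: last two elements, one swap
Maximum swaps = 1150 - 1 = 1149


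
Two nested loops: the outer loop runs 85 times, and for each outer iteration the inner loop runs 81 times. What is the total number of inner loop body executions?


Outer loop: 85 iterations
Inner loop: 81 iterations per outer iteration
Total = 85 * 81 = 6885


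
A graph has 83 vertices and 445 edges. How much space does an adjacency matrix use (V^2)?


Adjacency matrix: V x V grid of entries
Space = V^2 = 83^2 = 83 * 83 = 6889


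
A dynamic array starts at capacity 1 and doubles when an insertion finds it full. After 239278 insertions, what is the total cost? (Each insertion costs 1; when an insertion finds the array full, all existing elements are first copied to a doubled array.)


Insertion cost: 239278 (one per element)
Resizes occur just before inserting elements 2, 3, 5, 9, ...
Elements copied at each resize: 1 + 2 + 4 + 8 + 16 + 32 + 64 + 128 + 256 + 512 + 1024 + 2048 + 4096 + 8192 + 16384 + 32768 + 65536 + 131072
Sum of copies = 262143 (geometric series: 2^k - 1)
Total = 239278 + 262143 = 501421


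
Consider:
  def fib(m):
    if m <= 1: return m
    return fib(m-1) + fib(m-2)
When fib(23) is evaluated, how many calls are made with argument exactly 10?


Let N(m) = number of times fib(m) is called while evaluating fib(23).
N(23) = 1 (the initial call).
N(22) = 1 (only fib(23) calls it).
For 1 <= m <= 21: fib(m) is called by fib(m+1) and fib(m+2), so
  N(m) = N(m+1) + N(m+2).
fib(0) is called only by fib(2), so N(0) = N(2).
Walk down from m=23:
  N(23)=1, N(22)=1, N(21)=2, N(20)=3, N(19)=5, N(18)=8, N(17)=13, N(16)=21, N(15)=34, N(14)=55, N(13)=89, N(12)=144, N(11)=233, N(10)=377
N(10) = 377


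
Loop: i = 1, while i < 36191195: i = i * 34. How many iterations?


i multiplies by 34 each step:
i = 1 -> 34 -> 1156 -> 39304 -> 1336336 -> 45435424 (stop)
Iterations = ceil(log_34(36191195)) = 5


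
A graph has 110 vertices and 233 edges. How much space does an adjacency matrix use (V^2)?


Adjacency matrix: V x V grid of entries
Space = V^2 = 110^2 = 110 * 110 = 12100


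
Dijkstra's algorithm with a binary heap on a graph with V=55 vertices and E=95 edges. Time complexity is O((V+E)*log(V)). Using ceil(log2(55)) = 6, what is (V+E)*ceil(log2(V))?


Dijkstra with a binary heap: each vertex is extracted once, each edge may relax once.
Each heap operation costs O(log V).
V + E = 55 + 95 = 150
ceil(log2(55)) = 6 (since 2^5 = 32 < 55 <= 64 = 2^6)
Total heap work = (V+E) * ceil(log2(V)) = 150 * 6 = 900


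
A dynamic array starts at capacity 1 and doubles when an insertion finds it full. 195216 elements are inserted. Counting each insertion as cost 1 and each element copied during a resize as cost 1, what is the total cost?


n = 195216
Insertion costs: 195216
Resizes copy 1, 2, 4, ... up to the largest power of 2 that is <= n-1 = 195215, i.e. 131072.
Copy costs = 1 + 2 + 4 + 8 + 16 + 32 + 64 + 128 + 256 + 512 + 1024 + 2048 + 4096 + 8192 + 16384 + 32768 + 65536 + 131072 = 262143
Total = 195216 + 262143 = 457359


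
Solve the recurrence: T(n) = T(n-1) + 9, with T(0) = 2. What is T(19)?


Unrolling the recurrence:
T(19) = T(18) + 9
       = T(17) + 9 + 9
       = T(16) + 9*3
       ...
       = T(0) + 9*19
       = 2 + 171 = 173


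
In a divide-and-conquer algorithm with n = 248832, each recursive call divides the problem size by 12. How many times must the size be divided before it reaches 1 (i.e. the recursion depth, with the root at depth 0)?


Number of divisions = log_12(248832)
Sizes: 248832 -> 20736 -> 1728 -> 144 -> 12 -> 1 (5 divisions)
Recursion depth = 5


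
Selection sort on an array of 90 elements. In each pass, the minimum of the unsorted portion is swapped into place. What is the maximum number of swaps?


Selection sort performs one swap per pass:
  Pass 1: find min in positions 0 to 89, swap with position 0
  Pass 2: find min in positions 1 to 89, swap with position 1
  Pass 3: find min in positions 2 to 89, swap with position 2
  Pass 4: find min in positions 3 to 89, swap with position 3
  Pass 5: find min in positions 4 to 89, swap with position 4
  ... (84 more passes)
Total passes (and swaps) = n - 1 = 90 - 1 = 89


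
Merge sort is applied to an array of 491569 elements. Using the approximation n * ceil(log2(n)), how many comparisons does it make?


Merge sort divides the array into halves recursively.
Number of levels = ceil(log2(491569)) = 19
At each level, approximately n = 491569 comparisons are needed for merging.
Total comparisons ~ n * ceil(log2(n)) = 491569 * 19 = 9339811


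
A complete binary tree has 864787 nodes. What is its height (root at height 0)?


In a complete binary tree, level k holds nodes 2^k .. 2^(k+1)-1 (1-indexed).
Height = floor(log2(n)) = floor(log2(864787)) = 19
Check: 2^19 = 524288 <= 864787 < 1048576 = 2^20


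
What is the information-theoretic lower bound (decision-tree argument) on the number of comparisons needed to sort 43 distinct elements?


A binary decision tree of height h has at most 2^h leaves and needs at least n! of them, so h >= ceil(log2(n!)).
43! is far too large to multiply out, so use Stirling's series:
  ln(n!) ~ n ln n - n + (1/2) ln(2 pi n) + 1/(12n)  (error below 1/(360 n^3), negligible here)
  ln(43) = 3.7612001
  n ln n = 43 * 3.7612001 = 161.7316
  (1/2) ln(2 pi * 43) = (1/2) ln(270.1770) = 2.7995
  1/(12*43) = 0.0019
  ln(43!) ~ 161.7316 - 43 + 2.7995 + 0.0019 = 121.5330
Convert to base 2: log2(43!) = 121.5330 / ln 2 = 121.5330 / 0.69314718 = 175.3351
ceil(175.3351) = 176


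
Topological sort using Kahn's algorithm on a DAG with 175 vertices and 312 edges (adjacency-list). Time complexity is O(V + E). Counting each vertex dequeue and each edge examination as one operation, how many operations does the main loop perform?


Kahn's algorithm:
  1. Compute in-degrees: O(V + E)
  2. Process queue: each vertex dequeued once (O(V))
     each edge examined once (O(E))
Total = V + E = 175 + 312 = 487


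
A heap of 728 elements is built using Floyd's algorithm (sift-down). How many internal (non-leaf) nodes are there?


Leaf nodes occupy roughly half the array.
Sift-down is called for each internal node, starting from the last one.
Internal nodes = floor(n/2) = floor(728/2) = 364


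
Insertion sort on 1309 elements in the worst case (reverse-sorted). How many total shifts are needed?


In the worst case (reverse-sorted), each element shifts past all previous:
  Element 1: 1 shifts
  Element 2: 2 shifts
  Element 3: 3 shifts
  Element 4: 4 shifts
  Element 5: 5 shifts
  ...
  Element 1308: 1308 shifts
Total = 1 + 2 + ... + 1308
= 1309*(1309-1)/2 = 856086


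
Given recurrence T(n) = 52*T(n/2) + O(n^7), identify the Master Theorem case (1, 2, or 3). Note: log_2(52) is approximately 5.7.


Master Theorem parameters: a=52, b=2, c=7
log_b(a) = 5.7
Compare b^c with a: 2^7 = 128 > 52, so c > log_b(a).
Comparing c=7 vs log_b(a)=5.7:
7 > 5.7 => Case 3
Result: T(n) = O(n^7)
Master Theorem case = 3


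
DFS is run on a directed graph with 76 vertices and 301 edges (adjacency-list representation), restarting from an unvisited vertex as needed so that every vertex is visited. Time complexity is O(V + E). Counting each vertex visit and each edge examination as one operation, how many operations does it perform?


A full DFS traversal processes each vertex exactly once (push/pop on stack).
Each directed edge is examined once.
V = 76, E = 301
V + E = 377


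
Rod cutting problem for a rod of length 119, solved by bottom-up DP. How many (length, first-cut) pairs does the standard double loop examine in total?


For each subproblem length i = 1..119, the inner loop considers i possible first cuts.
Total = 1 + 2 + ... + 119
= 119*(119+1)/2
= 119*120/2 = 7140


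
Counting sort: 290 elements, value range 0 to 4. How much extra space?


n = 290 (output array)
k = 5 (count array for 5 distinct values)
Extra space = 290 + 5 = 295


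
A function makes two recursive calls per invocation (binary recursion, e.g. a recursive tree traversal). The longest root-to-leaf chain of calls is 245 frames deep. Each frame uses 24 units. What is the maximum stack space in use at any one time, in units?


Binary recursion: the two calls run one after the other, so only one root-to-leaf chain of frames is on the stack at a time.
Maximum depth (longest chain) = 245 frames
Each frame = 24 units
Max stack space = 245 * 24 = 5880


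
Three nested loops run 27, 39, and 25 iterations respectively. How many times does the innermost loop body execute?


Loop 1 (outermost): 27 iterations
Loop 2 (middle): 39 iterations per outer
Loop 3 (innermost): 25 iterations per middle
Total = 27 * 39 * 25 = 26325


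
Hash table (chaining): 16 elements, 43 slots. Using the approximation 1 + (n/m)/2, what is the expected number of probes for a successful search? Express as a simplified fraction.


Computing expected probes:
alpha = 16/43
= 1 + alpha/2
= 1 + 16/(2*43)
= (2*43 + 16) / (2*43)
= 102/86 = 51/43


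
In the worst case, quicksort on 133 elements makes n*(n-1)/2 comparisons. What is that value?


Sum of comparisons per partition:
132 + 131 + ... + 1 + 0
= 133 * (133 - 1) / 2
= 133 * 132 / 2
= 8778


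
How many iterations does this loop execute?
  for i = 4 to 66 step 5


The loop variable i takes values starting at 4 and increments by 5 each iteration.
Sequence: i = 4, 9, 14, 19, 24, 29, 34, 39, 44, ...
The upper bound 66 is inclusive, so the count is floor((last - first) / step) + 1:
floor((66 - 4) / 5) + 1 = floor(62/5) + 1 = 12 + 1 = 13


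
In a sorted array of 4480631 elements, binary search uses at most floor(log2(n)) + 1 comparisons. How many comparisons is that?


Halving sequence: 4480631 -> 2240315 -> 1120157 -> 560078 -> 280039 -> 140019 -> 70009 -> 35004 -> 17502 -> 8751 -> 4375 -> 2187 -> 1093 -> 546 -> 273 -> 136 -> 68 -> 34 -> 17 -> 8 -> 4 -> 2 -> 1
Number of halvings = 22
Max comparisons = 22 + 1 = 23


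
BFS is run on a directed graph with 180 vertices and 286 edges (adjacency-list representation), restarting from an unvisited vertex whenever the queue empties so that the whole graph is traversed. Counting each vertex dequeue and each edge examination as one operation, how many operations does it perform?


A full BFS traversal dequeues each vertex exactly once and examines each directed edge exactly once.
V = 180 (vertex processing cost)
E = 286 (edge examination cost)
Total operations proportional to V + E = 180 + 286 = 466


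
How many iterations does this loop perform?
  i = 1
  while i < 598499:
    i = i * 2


The loop variable doubles each iteration:
i = 1 -> 2 -> 4 -> 8 -> 16 -> 32 -> 64 -> 128 -> 256 -> 512 -> 1024 -> 2048 -> 4096 -> 8192 -> 16384 -> 32768 -> 65536 -> 131072 -> 262144 -> 524288 -> 1048576 (stop, 1048576 >= 598499)
Number of doublings = ceil(log2(598499)) = 20


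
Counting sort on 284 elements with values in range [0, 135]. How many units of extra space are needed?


Output array size: 284 (to store sorted result)
Count array size: 136 (one slot per possible value, range 0 to 135)
Total extra space = 284 + 136 = 420


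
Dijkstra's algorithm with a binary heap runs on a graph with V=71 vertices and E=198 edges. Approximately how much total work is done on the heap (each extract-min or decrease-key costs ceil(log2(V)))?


Dijkstra with a binary heap: each vertex is extracted once, each edge may relax once.
Each heap operation costs O(log V).
V + E = 71 + 198 = 269
ceil(log2(71)) = 7 (since 2^6 = 64 < 71 <= 128 = 2^7)
Total heap work = (V+E) * ceil(log2(V)) = 269 * 7 = 1883


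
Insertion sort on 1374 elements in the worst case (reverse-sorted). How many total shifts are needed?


In the worst case (reverse-sorted), each element shifts past all previous:
  Element 1: 1 shifts
  Element 2: 2 shifts
  Element 3: 3 shifts
  Element 4: 4 shifts
  Element 5: 5 shifts
  ...
  Element 1373: 1373 shifts
Total = 1 + 2 + ... + 1373
= 1374*(1374-1)/2 = 943251


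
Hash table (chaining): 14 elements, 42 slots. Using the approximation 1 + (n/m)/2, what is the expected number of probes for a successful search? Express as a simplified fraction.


Computing expected probes:
alpha = 14/42
= 1 + alpha/2
= 1 + 14/(2*42)
= (2*42 + 14) / (2*42)
= 98/84 = 7/6


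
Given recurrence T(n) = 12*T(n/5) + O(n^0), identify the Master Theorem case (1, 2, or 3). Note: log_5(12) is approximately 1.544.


Master Theorem parameters: a=12, b=5, c=0
log_b(a) = 1.544
Compare b^c with a: 5^0 = 1 < 12, so c < log_b(a).
Comparing c=0 vs log_b(a)=1.544:
0 < 1.544 => Case 1
Result: T(n) = O(n^(log_5 12)) ~ O(n^1.544)
Master Theorem case = 1


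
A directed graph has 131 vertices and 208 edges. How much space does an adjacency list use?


Adjacency list: one list head per vertex + one entry per edge
Vertex heads: 131
Edge entries: 208
Total = 131 + 208 = 339


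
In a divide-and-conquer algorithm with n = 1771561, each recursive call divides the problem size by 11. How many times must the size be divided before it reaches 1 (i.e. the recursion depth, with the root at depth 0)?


Number of divisions = log_11(1771561)
Sizes: 1771561 -> 161051 -> 14641 -> 1331 -> 121 -> 11 -> 1 (6 divisions)
Recursion depth = 6


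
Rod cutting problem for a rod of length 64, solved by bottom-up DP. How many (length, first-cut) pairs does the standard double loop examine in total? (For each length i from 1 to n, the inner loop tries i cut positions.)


For each subproblem length i = 1..64, the inner loop considers i possible first cuts.
Total = 1 + 2 + ... + 64
= 64*(64+1)/2
= 64*65/2 = 2080


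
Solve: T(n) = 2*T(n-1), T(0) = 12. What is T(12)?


Unrolling:
T(12) = 2*T(11) = 2^2*T(10) = ... = 2^12*T(0)
= 2^12 * 12
= 4096 * 12 = 49152


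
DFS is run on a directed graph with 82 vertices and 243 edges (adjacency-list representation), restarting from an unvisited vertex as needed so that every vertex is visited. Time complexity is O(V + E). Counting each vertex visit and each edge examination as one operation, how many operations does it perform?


A full DFS traversal processes each vertex exactly once (push/pop on stack).
Each directed edge is examined once.
V = 82, E = 243
V + E = 325


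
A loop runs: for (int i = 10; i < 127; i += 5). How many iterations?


Loop starts at i = 10, increments by 5, stops when i >= 127.
Number of iterations = ceil((127 - 10) / 5)
= ceil(117 / 5)
= 24


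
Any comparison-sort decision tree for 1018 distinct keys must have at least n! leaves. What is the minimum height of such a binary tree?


A binary decision tree of height h has at most 2^h leaves and needs at least n! of them, so h >= ceil(log2(n!)).
1018! is far too large to multiply out, so use Stirling's series:
  ln(n!) ~ n ln n - n + (1/2) ln(2 pi n) + 1/(12n)  (error below 1/(360 n^3), negligible here)
  ln(1018) = 6.9255952
  n ln n = 1018 * 6.9255952 = 7050.2559
  (1/2) ln(2 pi * 1018) = (1/2) ln(6396.2826) = 4.3817
  1/(12*1018) = 0.0001
  ln(1018!) ~ 7050.2559 - 1018 + 4.3817 + 0.0001 = 6036.6377
Convert to base 2: log2(1018!) = 6036.6377 / ln 2 = 6036.6377 / 0.69314718 = 8709.0273
ceil(8709.0273) = 8710


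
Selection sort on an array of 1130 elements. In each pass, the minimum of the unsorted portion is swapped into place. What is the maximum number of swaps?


Selection sort performs one swap per pass:
  Pass 1: find min in positions 0 to 1129, swap with position 0
  Pass 2: find min in positions 1 to 1129, swap with position 1
  Pass 3: find min in positions 2 to 1129, swap with position 2
  Pass 4: find min in positions 3 to 1129, swap with position 3
  Pass 5: find min in positions 4 to 1129, swap with position 4
  ... (1124 more passes)
Total passes (and swaps) = n - 1 = 1130 - 1 = 1129


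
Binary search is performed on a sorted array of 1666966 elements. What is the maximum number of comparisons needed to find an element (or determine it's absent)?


Binary search halves the search space each comparison:
  Step 1: search space = 1666966 -> 833483
  Step 2: search space = 833483 -> 416741
  Step 3: search space = 416741 -> 208370
  Step 4: search space = 208370 -> 104185
  Step 5: search space = 104185 -> 52092
  Step 6: search space = 52092 -> 26046
  Step 7: search space = 26046 -> 13023
  Step 8: search space = 13023 -> 6511
  Step 9: search space = 6511 -> 3255
  Step 10: search space = 3255 -> 1627
  Step 11: search space = 1627 -> 813
  Step 12: search space = 813 -> 406
  Step 13: search space = 406 -> 203
  Step 14: search space = 203 -> 101
  Step 15: search space = 101 -> 50
  Step 16: search space = 50 -> 25
  Step 17: search space = 25 -> 12
  Step 18: search space = 12 -> 6
  Step 19: search space = 6 -> 3
  Step 20: search space = 3 -> 1
  Step 21: search space = 1 (final check)
Maximum comparisons = floor(log2(1666966)) + 1 = 20 + 1 = 21


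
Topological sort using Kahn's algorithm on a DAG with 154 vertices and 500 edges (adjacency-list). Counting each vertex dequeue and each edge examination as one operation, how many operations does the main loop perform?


Kahn's algorithm:
  1. Compute in-degrees: O(V + E)
  2. Process queue: each vertex dequeued once (O(V))
     each edge examined once (O(E))
Total = V + E = 154 + 500 = 654


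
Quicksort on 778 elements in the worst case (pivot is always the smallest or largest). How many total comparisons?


In the worst case, each partition step picks the worst pivot:
  Partition 1: 777 comparisons (n-1 elements to compare)
  Partition 2: 776 comparisons
  Partition 3: 775 comparisons
  Partition 4: 774 comparisons
  Partition 5: 773 comparisons
  ...
  Last partition: 0 comparisons
Total = (n-1) + (n-2) + ... + 1 + 0 = n*(n-1)/2
= 778*777/2 = 302253


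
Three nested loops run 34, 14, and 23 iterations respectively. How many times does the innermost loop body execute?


Loop 1 (outermost): 34 iterations
Loop 2 (middle): 14 iterations per outer
Loop 3 (innermost): 23 iterations per middle
Total = 34 * 14 * 23 = 10948


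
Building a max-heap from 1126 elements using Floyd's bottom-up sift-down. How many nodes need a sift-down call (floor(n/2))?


In a heap of 1126 elements (0-indexed array):
  Last element index: 1125
  Parent of last element: floor((1125 - 1) / 2) = 562
  Internal nodes: indices 0 to 562
  Count = floor(1126/2) = 563


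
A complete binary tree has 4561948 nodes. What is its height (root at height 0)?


In a complete binary tree, level k holds nodes 2^k .. 2^(k+1)-1 (1-indexed).
Height = floor(log2(n)) = floor(log2(4561948)) = 22
Check: 2^22 = 4194304 <= 4561948 < 8388608 = 2^23


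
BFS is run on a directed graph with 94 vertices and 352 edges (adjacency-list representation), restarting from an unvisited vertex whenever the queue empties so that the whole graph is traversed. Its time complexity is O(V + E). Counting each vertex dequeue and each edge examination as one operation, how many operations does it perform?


A full BFS traversal dequeues each vertex exactly once and examines each directed edge exactly once.
V = 94 (vertex processing cost)
E = 352 (edge examination cost)
Total operations proportional to V + E = 94 + 352 = 446


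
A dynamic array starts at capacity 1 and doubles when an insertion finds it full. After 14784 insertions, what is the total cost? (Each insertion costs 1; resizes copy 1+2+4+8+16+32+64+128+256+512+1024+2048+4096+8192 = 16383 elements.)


Insertion cost: 14784 (one per element)
Resizes occur just before inserting elements 2, 3, 5, 9, ...
Elements copied at each resize: 1 + 2 + 4 + 8 + 16 + 32 + 64 + 128 + 256 + 512 + 1024 + 2048 + 4096 + 8192
Sum of copies = 16383 (geometric series: 2^k - 1)
Total = 14784 + 16383 = 31167


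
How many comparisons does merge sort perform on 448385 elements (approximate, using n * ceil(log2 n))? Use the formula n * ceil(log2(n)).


Recursion depth: ceil(log2(448385)) = 19
Each recursion level merges n = 448385 elements
Total = 448385 * 19 = 8519315


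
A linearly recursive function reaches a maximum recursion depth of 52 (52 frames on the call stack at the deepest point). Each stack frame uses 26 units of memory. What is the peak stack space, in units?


Maximum recursion depth = 52 frames
Memory per frame = 26 units
Total stack space = depth * frame_size
= 52 * 26 = 1352


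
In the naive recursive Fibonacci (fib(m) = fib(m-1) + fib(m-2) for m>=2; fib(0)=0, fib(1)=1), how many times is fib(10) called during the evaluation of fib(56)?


Let N(m) = number of times fib(m) is called while evaluating fib(56).
N(56) = 1 (the initial call).
N(55) = 1 (only fib(56) calls it).
For 1 <= m <= 54: fib(m) is called by fib(m+1) and fib(m+2), so
  N(m) = N(m+1) + N(m+2).
fib(0) is called only by fib(2), so N(0) = N(2).
Walk down from m=56:
  N(56)=1, N(55)=1, N(54)=2, N(53)=3, N(52)=5, N(51)=8, N(50)=13, N(49)=21, N(48)=34, N(47)=55, N(46)=89, N(45)=144, N(44)=233, N(43)=377, N(42)=610, N(41)=987, N(40)=1597, N(39)=2584, N(38)=4181, N(37)=6765, N(36)=10946, N(35)=17711, N(34)=28657, N(33)=46368, N(32)=75025, N(31)=121393, N(30)=196418, N(29)=317811, N(28)=514229, N(27)=832040, N(26)=1346269, N(25)=2178309, N(24)=3524578, N(23)=5702887, N(22)=9227465, N(21)=14930352, N(20)=24157817, N(19)=39088169, N(18)=63245986, N(17)=102334155, N(16)=165580141, N(15)=267914296, N(14)=433494437, N(13)=701408733, N(12)=1134903170, N(11)=1836311903, N(10)=2971215073
N(10) = 2971215073
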